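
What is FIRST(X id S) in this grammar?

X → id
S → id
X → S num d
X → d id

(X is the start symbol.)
{ 'd', 'id' }

FIRST sets of the non-terminals involved (from the grammar, by fixed-point iteration):
  FIRST(X) = { 'd', 'id' }

To compute FIRST(X id S), process the symbols left to right:
Symbol X is a non-terminal. Add FIRST(X) \ {ε} = { 'd', 'id' }
X is not nullable (ε ∉ FIRST(X)), so stop here.
FIRST(X id S) = { 'd', 'id' }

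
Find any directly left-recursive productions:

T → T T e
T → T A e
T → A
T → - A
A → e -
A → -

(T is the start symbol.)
Yes, T is left-recursive

T → T T e: LEFT RECURSIVE (starts with T)
T → T A e: LEFT RECURSIVE (starts with T)
T → A: starts with A
T → - A: starts with '-'
A → e -: starts with e
A → -: starts with '-'

The grammar has direct left recursion on: T.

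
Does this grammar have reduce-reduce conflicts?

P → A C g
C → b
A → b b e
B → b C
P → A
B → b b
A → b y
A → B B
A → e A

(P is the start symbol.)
A reduce-reduce conflict occurs when an LR(0) state has two complete items [A → α .] and [B → β .] — both call for a reduction, and with no lookahead the parser cannot choose between them.

Augment with P' → P and build the canonical LR(0) collection (I0 = CLOSURE({[P' → . P]}), then GOTO on every symbol after a dot until no new states appear). It has 17 states:
  I0: { [A → . B B], [A → . b b e], [A → . b y], [A → . e A], [B → . b C], [B → . b b], [P → . A C g], [P → . A], [P' → . P] }  — shift
  I1: { [C → . b], [P → A . C g], [P → A .] }  — shift, reduce
  I2: { [A → B . B], [B → . b C], [B → . b b] }  — shift
  I3: { [P' → P .] }  — accept
  I4: { [A → b . b e], [A → b . y], [B → b . C], [B → b . b], [C → . b] }  — shift
  I5: { [A → . B B], [A → . b b e], [A → . b y], [A → . e A], [A → e . A], [B → . b C], [B → . b b] }  — shift
  I6: { [A → e A .] }  — reduce
  I7: { [B → b C .] }  — reduce
  I8: { [A → b b . e], [B → b b .], [C → b .] }  — shift, 2 reduces
  I9: { [A → b y .] }  — reduce
  I10: { [A → b b e .] }  — reduce
  I11: { [A → B B .] }  — reduce
  I12: { [B → b . C], [B → b . b], [C → . b] }  — shift
  I13: { [B → b b .], [C → b .] }  — 2 reduces
  I14: { [P → A C . g] }  — shift
  I15: { [C → b .] }  — reduce
  I16: { [P → A C g .] }  — reduce

I8 contains complete items [B → b b .], [C → b .] — reduce-reduce conflict.
I13 contains complete items [B → b b .], [C → b .] — reduce-reduce conflict.

Answer: Yes — I8: [B → b b .] vs [C → b .]; I13: [B → b b .] vs [C → b .]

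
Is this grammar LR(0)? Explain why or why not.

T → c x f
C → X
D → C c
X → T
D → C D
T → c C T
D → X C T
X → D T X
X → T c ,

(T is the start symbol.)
Augment with T' → T and build the canonical LR(0) collection (I0 = CLOSURE({[T' → . T]}), then GOTO on every symbol after a dot until no new states appear). It has 19 states:
  I0: { [T → . c C T], [T → . c x f], [T' → . T] }  — shift
  I1: { [T' → T .] }  — accept
  I2: { [C → . X], [D → . C D], [D → . C c], [D → . X C T], [T → . c C T], [T → . c x f], [T → c . C T], [T → c . x f], [X → . D T X], [X → . T c ,], [X → . T] }  — shift
  I3: { [C → . X], [D → . C D], [D → . C c], [D → . X C T], [D → C . D], [D → C . c], [T → . c C T], [T → . c x f], [T → c C . T], [X → . D T X], [X → . T c ,], [X → . T] }  — shift
  I4: { [T → . c C T], [T → . c x f], [X → D . T X] }  — shift
  I5: { [X → T . c ,], [X → T .] }  — shift, reduce
  I6: { [C → . X], [C → X .], [D → . C D], [D → . C c], [D → . X C T], [D → X . C T], [T → . c C T], [T → . c x f], [X → . D T X], [X → . T c ,], [X → . T] }  — shift, reduce
  I7: { [T → c x . f] }  — shift
  I8: { [T → c x f .] }  — reduce
  I9: { [C → . X], [D → . C D], [D → . C c], [D → . X C T], [D → C . D], [D → C . c], [D → X C . T], [T → . c C T], [T → . c x f], [X → . D T X], [X → . T c ,], [X → . T] }  — shift
  I10: { [C → . X], [D → . C D], [D → . C c], [D → . X C T], [D → C . D], [D → C . c], [T → . c C T], [T → . c x f], [X → . D T X], [X → . T c ,], [X → . T] }  — shift
  I11: { [D → C D .], [T → . c C T], [T → . c x f], [X → D . T X] }  — shift, reduce
  I12: { [D → X C T .], [X → T . c ,], [X → T .] }  — shift, 2 reduces
  I13: { [C → . X], [D → . C D], [D → . C c], [D → . X C T], [D → C c .], [T → . c C T], [T → . c x f], [T → c . C T], [T → c . x f], [X → . D T X], [X → . T c ,], [X → . T] }  — shift, reduce
  I14: { [X → T c . ,] }  — shift
  I15: { [X → T c , .] }  — reduce
  I16: { [C → . X], [D → . C D], [D → . C c], [D → . X C T], [T → . c C T], [T → . c x f], [X → . D T X], [X → . T c ,], [X → . T], [X → D T . X] }  — shift
  I17: { [C → . X], [C → X .], [D → . C D], [D → . C c], [D → . X C T], [D → X . C T], [T → . c C T], [T → . c x f], [X → . D T X], [X → . T c ,], [X → . T], [X → D T X .] }  — shift, 2 reduces
  I18: { [T → c C T .], [X → T . c ,], [X → T .] }  — shift, 2 reduces

Conflict in state I5:
  Shift-reduce conflict between [X → T .] and [X → T . c ,]
So the grammar is NOT LR(0).

Answer: No. Shift-reduce conflict between [X → T .] and [X → T . c ,]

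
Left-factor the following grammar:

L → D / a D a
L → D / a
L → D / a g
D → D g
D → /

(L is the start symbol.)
L → D / a L'
L' → D a
L' → ε
L' → g
D → D g
D → /

Left-factoring transforms A → αβ₁ | αβ₂ into A → αA' and A' → β₁ | β₂
(α is the longest common prefix among the alternatives). Repeat until
no nonterminal has two alternatives with a common prefix.

Round 1: L has alternatives sharing prefix 'D / a'. Introduce L': L → D / a L'
  Add: L' → D a
  Add: L' → ε
  Add: L' → g

No remaining common prefixes — done.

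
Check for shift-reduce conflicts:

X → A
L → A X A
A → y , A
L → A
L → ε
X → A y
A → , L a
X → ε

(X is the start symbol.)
Yes — I0: [X → .] vs [A → . , L a]; I1: [L → .] vs [A → . , L a]; I2: [X → A .] vs [X → A . y]; I8: [L → A .] vs [A → . , L a]

A shift-reduce conflict occurs when an LR(0) state has both:
  - a complete (reduce) item [A → α .] (dot at the end), and
  - a shift item [B → β . c γ] (dot before a terminal).

Augment with X' → X and build the canonical LR(0) collection (I0 = CLOSURE({[X' → . X]}), then GOTO on every symbol after a dot until no new states appear). It has 13 states:
  I0: { [A → . , L a], [A → . y , A], [X → . A y], [X → . A], [X → .], [X' → . X] }  — shift, reduce
  I1: { [A → , . L a], [A → . , L a], [A → . y , A], [L → . A X A], [L → . A], [L → .] }  — shift, reduce
  I2: { [X → A . y], [X → A .] }  — shift, reduce
  I3: { [X' → X .] }  — accept
  I4: { [A → y . , A] }  — shift
  I5: { [A → . , L a], [A → . y , A], [A → y , . A] }  — shift
  I6: { [A → y , A .] }  — reduce
  I7: { [X → A y .] }  — reduce
  I8: { [A → . , L a], [A → . y , A], [L → A . X A], [L → A .], [X → . A y], [X → . A], [X → .] }  — shift, 2 reduces
  I9: { [A → , L . a] }  — shift
  I10: { [A → , L a .] }  — reduce
  I11: { [A → . , L a], [A → . y , A], [L → A X . A] }  — shift
  I12: { [L → A X A .] }  — reduce

I0 contains reduce item [X → .] and shift items [A → . , L a], [A → . y , A] — shift-reduce conflict.
I1 contains reduce item [L → .] and shift items [A → . , L a], [A → . y , A] — shift-reduce conflict.
I2 contains reduce item [X → A .] and shift item [X → A . y] — shift-reduce conflict.
I8 contains reduce items [L → A .], [X → .] and shift items [A → . , L a], [A → . y , A] — shift-reduce conflict.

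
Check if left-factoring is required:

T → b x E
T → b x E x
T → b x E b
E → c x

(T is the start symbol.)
Left-factoring is needed when two productions for the same non-terminal
share a common prefix on the right-hand side.

Productions for T:
  T → b x E
  T → b x E x
  T → b x E b

Found common prefix 'b x E' in productions for T

Answer: Yes, T has productions with common prefix 'b x E'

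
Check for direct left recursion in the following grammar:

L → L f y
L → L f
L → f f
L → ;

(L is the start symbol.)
Yes, L is left-recursive

Direct left recursion occurs when N → N α for some non-terminal N (the right-hand side begins with the left-hand side itself).

L → L f y: LEFT RECURSIVE (starts with L)
L → L f: LEFT RECURSIVE (starts with L)
L → f f: starts with f
L → ;: starts with ';'

The grammar has direct left recursion on: L.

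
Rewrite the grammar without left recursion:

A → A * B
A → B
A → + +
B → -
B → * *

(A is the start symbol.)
A is directly left-recursive. The standard transformation for
  A → A α₁ | ... | A α_m | β₁ | ... | β_n
is
  A  → β₁ A' | ... | β_n A'
  A' → α₁ A' | ... | α_m A' | ε

A → B becomes A → B A'
A → + + becomes A → + + A'
A → A * B becomes A' → * B A'
Add A' → ε

Productions for other non-terminals are unchanged:
  B → -
  B → * *

Resulting grammar:
A → B A'
A → + + A'
A' → * B A'
A' → ε
B → -
B → * *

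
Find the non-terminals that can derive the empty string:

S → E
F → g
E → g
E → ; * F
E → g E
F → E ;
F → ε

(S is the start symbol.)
{ 'F' }

A non-terminal is nullable if it can derive ε (the empty string): either it has an ε-production, or it has a production whose right-hand side consists entirely of nullable non-terminals.

ε-productions: F → ε
So F is immediately nullable.
No further non-terminal can be added: every production for the remaining non-terminals contains a terminal or a non-nullable non-terminal.
Nullable = { 'F' }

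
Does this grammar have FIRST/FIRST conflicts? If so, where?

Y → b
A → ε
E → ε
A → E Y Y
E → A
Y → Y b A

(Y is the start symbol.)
Yes. Y → b / Y → Y b A on { 'b' }; E → ε / E → A on { ε }

FIRST sets of the non-terminals at (or reachable through a nullable prefix from) the front of some alternative:
  FIRST(Y) = { 'b' }
  FIRST(E) = { 'b', ε }
  FIRST(A) = { 'b', ε }

Productions for Y:
  Y → b: FIRST = { 'b' }
  Y → Y b A: FIRST = { 'b' }
Productions for A:
  A → ε: FIRST = { ε }
  A → E Y Y: FIRST = { 'b' }
Productions for E:
  E → ε: FIRST = { ε }
  E → A: FIRST = { 'b', ε }

Conflict for Y: Y → b and Y → Y b A
  Overlap: { 'b' }
Conflict for E: E → ε and E → A
  Overlap: { ε }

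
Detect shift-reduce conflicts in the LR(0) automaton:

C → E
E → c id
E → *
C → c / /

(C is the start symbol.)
No shift-reduce conflicts

Augment with C' → C and build the canonical LR(0) collection (I0 = CLOSURE({[C' → . C]}), then GOTO on every symbol after a dot until no new states appear). It has 8 states:
  I0: { [C → . E], [C → . c / /], [C' → . C], [E → . *], [E → . c id] }  — shift
  I1: { [E → * .] }  — reduce
  I2: { [C' → C .] }  — accept
  I3: { [C → E .] }  — reduce
  I4: { [C → c . / /], [E → c . id] }  — shift
  I5: { [C → c / . /] }  — shift
  I6: { [E → c id .] }  — reduce
  I7: { [C → c / / .] }  — reduce

No state contains both a complete item and a shift item.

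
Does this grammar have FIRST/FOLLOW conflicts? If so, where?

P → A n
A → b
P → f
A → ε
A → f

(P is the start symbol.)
No FIRST/FOLLOW conflicts.

Nullable non-terminals: A.

A: nullable alternative(s) A → ε; FOLLOW(A) = { 'n' }
  A → b: FIRST \ {ε} = { 'b' } — disjoint from FOLLOW(A)
  A → ε: FIRST \ {ε} = { } — this is the only nullable alternative, skip
  A → f: FIRST \ {ε} = { 'f' } — disjoint from FOLLOW(A)

P has no nullable alternative, so no FIRST/FOLLOW check is needed there.

No FIRST/FOLLOW conflicts found.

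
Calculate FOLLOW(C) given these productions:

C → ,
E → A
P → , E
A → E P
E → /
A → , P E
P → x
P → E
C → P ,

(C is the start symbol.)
{ $ }

To compute FOLLOW(C), find every occurrence of C on a right-hand side N → α C β: add FIRST(β) \ {ε}, and if β is empty or nullable also add FOLLOW(N). Iterate to a fixed point.

C is the start symbol, so $ ∈ FOLLOW(C).
C does not occur on any right-hand side.

Taking the union: FOLLOW(C) = { $ }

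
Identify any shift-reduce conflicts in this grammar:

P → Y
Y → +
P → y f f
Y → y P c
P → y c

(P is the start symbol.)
A shift-reduce conflict occurs when an LR(0) state has both:
  - a complete (reduce) item [A → α .] (dot at the end), and
  - a shift item [B → β . c γ] (dot before a terminal).

Augment with P' → P and build the canonical LR(0) collection (I0 = CLOSURE({[P' → . P]}), then GOTO on every symbol after a dot until no new states appear). It has 10 states:
  I0: { [P → . Y], [P → . y c], [P → . y f f], [P' → . P], [Y → . +], [Y → . y P c] }  — shift
  I1: { [Y → + .] }  — reduce
  I2: { [P' → P .] }  — accept
  I3: { [P → Y .] }  — reduce
  I4: { [P → . Y], [P → . y c], [P → . y f f], [P → y . c], [P → y . f f], [Y → . +], [Y → . y P c], [Y → y . P c] }  — shift
  I5: { [Y → y P . c] }  — shift
  I6: { [P → y c .] }  — reduce
  I7: { [P → y f . f] }  — shift
  I8: { [P → y f f .] }  — reduce
  I9: { [Y → y P c .] }  — reduce

No state contains both a complete item and a shift item.

Answer: No shift-reduce conflicts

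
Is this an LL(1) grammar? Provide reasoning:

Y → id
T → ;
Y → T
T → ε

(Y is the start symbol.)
Yes, the grammar is LL(1).

A grammar is LL(1) if for each non-terminal N with multiple productions, the predict sets of those productions are pairwise disjoint, where PREDICT(N → α) = (FIRST(α) \ {ε}) ∪ (FOLLOW(N) if α ⇒* ε).

Relevant sets:
  FIRST(T) = { ';', ε }
  FOLLOW(Y) = { $ }
  FOLLOW(T) = { $ }

For Y:
  PREDICT(Y → id) = { 'id' }
  PREDICT(Y → T) = { $, ';' }
For T:
  PREDICT(T → ';') = { ';' }
  PREDICT(T → ε) = { $ }

All predict sets are disjoint. The grammar IS LL(1).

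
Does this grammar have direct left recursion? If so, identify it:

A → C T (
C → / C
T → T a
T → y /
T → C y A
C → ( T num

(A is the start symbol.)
Direct left recursion occurs when N → N α for some non-terminal N (the right-hand side begins with the left-hand side itself).

A → C T (: starts with C
C → / C: starts with '/'
T → T a: LEFT RECURSIVE (starts with T)
T → y /: starts with y
T → C y A: starts with C
C → ( T num: starts with '('

The grammar has direct left recursion on: T.

Answer: Yes, T is left-recursive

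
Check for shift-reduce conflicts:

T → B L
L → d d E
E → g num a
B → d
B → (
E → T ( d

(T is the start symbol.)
No shift-reduce conflicts

Augment with T' → T and build the canonical LR(0) collection (I0 = CLOSURE({[T' → . T]}), then GOTO on every symbol after a dot until no new states appear). It has 15 states:
  I0: { [B → . (], [B → . d], [T → . B L], [T' → . T] }  — shift
  I1: { [B → ( .] }  — reduce
  I2: { [L → . d d E], [T → B . L] }  — shift
  I3: { [T' → T .] }  — accept
  I4: { [B → d .] }  — reduce
  I5: { [T → B L .] }  — reduce
  I6: { [L → d . d E] }  — shift
  I7: { [B → . (], [B → . d], [E → . T ( d], [E → . g num a], [L → d d . E], [T → . B L] }  — shift
  I8: { [L → d d E .] }  — reduce
  I9: { [E → T . ( d] }  — shift
  I10: { [E → g . num a] }  — shift
  I11: { [E → g num . a] }  — shift
  I12: { [E → g num a .] }  — reduce
  I13: { [E → T ( . d] }  — shift
  I14: { [E → T ( d .] }  — reduce

No state contains both a complete item and a shift item.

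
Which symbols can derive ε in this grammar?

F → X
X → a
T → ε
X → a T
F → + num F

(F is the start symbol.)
ε-productions: T → ε
So T is immediately nullable.
No further non-terminal can be added: every production for the remaining non-terminals contains a terminal or a non-nullable non-terminal.
Nullable = { 'T' }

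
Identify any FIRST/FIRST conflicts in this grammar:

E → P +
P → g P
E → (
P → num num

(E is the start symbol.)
No FIRST/FIRST conflicts.

A FIRST/FIRST conflict occurs when two productions N → α and N → β for the same non-terminal have FIRST(α) ∩ FIRST(β) ≠ ∅ (with ε ∈ FIRST of a nullable right-hand side, so two nullable alternatives also conflict).

FIRST sets of the non-terminals at (or reachable through a nullable prefix from) the front of some alternative:
  FIRST(P) = { 'g', 'num' }

Productions for E:
  E → P +: FIRST = { 'g', 'num' }
  E → (: FIRST = { '(' }
Productions for P:
  P → g P: FIRST = { 'g' }
  P → num num: FIRST = { 'num' }

All alternatives of each non-terminal have pairwise disjoint FIRST sets.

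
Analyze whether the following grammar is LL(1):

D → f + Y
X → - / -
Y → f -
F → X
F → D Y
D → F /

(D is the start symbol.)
Relevant sets:
  FIRST(F) = { '-', 'f' }
  FIRST(X) = { '-' }
  FIRST(D) = { '-', 'f' }

For D:
  PREDICT(D → f '+' Y) = { 'f' }
  PREDICT(D → F '/') = { '-', 'f' }
For F:
  PREDICT(F → X) = { '-' }
  PREDICT(F → D Y) = { '-', 'f' }
X, Y have a single production, so nothing to check there.

Conflict found: Predict set conflict for D: { 'f' }
The grammar is NOT LL(1).

Answer: No. Predict set conflict for D: { 'f' }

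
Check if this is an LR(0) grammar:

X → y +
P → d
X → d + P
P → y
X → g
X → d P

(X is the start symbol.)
Yes, the grammar is LR(0)

A grammar is LR(0) if no state in the canonical LR(0) collection has:
  - both a shift item (dot before a terminal) and a complete item (shift-reduce conflict), or
  - two or more complete items (reduce-reduce conflict; the accept item [X' → X .] counts as a complete item here).

Augment with X' → X and build the canonical LR(0) collection (I0 = CLOSURE({[X' → . X]}), then GOTO on every symbol after a dot until no new states appear). It has 11 states:
  I0: { [X → . d + P], [X → . d P], [X → . g], [X → . y +], [X' → . X] }  — shift
  I1: { [X' → X .] }  — accept
  I2: { [P → . d], [P → . y], [X → d . + P], [X → d . P] }  — shift
  I3: { [X → g .] }  — reduce
  I4: { [X → y . +] }  — shift
  I5: { [X → y + .] }  — reduce
  I6: { [P → . d], [P → . y], [X → d + . P] }  — shift
  I7: { [X → d P .] }  — reduce
  I8: { [P → d .] }  — reduce
  I9: { [P → y .] }  — reduce
  I10: { [X → d + P .] }  — reduce

Every state is either a pure shift/goto state or contains exactly one complete item and nothing to shift — no conflicts. The grammar is LR(0).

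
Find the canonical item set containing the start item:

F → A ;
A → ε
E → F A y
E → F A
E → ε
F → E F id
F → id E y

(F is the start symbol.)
{ [A → .], [E → . F A y], [E → . F A], [E → .], [F → . A ;], [F → . E F id], [F → . id E y], [F' → . F] }

First, augment the grammar with F' → F
I₀ = CLOSURE({ [F' → . F] }):
  [F' → . F] has the dot before F: add [F → . A ;], [F → . E F id], [F → . id E y]
  [F → . A ;] has the dot before A: add [A → .]
  [F → . E F id] has the dot before E: add [E → . F A y], [E → . F A], [E → .]
No further items can be added.

I₀ = { [A → .], [E → . F A y], [E → . F A], [E → .], [F → . A ;], [F → . E F id], [F → . id E y], [F' → . F] }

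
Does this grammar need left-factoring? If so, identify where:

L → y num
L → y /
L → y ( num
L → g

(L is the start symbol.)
Yes, L has productions with common prefix 'y'

Left-factoring is needed when two productions for the same non-terminal
share a common prefix on the right-hand side.

Productions for L:
  L → y num
  L → y /
  L → y ( num
  L → g

Found common prefix 'y' in productions for L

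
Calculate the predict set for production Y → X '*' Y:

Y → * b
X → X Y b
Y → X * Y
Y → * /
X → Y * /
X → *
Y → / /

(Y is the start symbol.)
PREDICT(Y → X '*' Y) = (FIRST(RHS) \ {ε}) ∪ (FOLLOW(Y) if ε ∈ FIRST(RHS), i.e. RHS ⇒* ε)
FIRST(X) = { '*', '/' }
FIRST(X '*' Y) = { '*', '/' }
ε ∉ FIRST(X '*' Y), so FOLLOW(Y) is not added.
PREDICT(Y → X '*' Y) = { '*', '/' }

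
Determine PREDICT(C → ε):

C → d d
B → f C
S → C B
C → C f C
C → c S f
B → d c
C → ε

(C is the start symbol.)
PREDICT(C → ε) = (FIRST(RHS) \ {ε}) ∪ (FOLLOW(C) if ε ∈ FIRST(RHS), i.e. RHS ⇒* ε)
The right-hand side is ε (FIRST(ε) = { ε }), so the predict set is FOLLOW(C) = { $, 'd', 'f' }
PREDICT(C → ε) = { $, 'd', 'f' }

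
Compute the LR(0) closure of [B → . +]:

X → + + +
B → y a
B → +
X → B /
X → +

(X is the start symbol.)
Start with: [B → . +]
The dot precedes the terminal '+', so nothing is added.

CLOSURE = { [B → . +] }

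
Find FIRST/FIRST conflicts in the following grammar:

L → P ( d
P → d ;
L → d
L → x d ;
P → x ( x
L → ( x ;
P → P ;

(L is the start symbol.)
A FIRST/FIRST conflict occurs when two productions N → α and N → β for the same non-terminal have FIRST(α) ∩ FIRST(β) ≠ ∅ (with ε ∈ FIRST of a nullable right-hand side, so two nullable alternatives also conflict).

FIRST sets of the non-terminals at (or reachable through a nullable prefix from) the front of some alternative:
  FIRST(P) = { 'd', 'x' }

Productions for L:
  L → P ( d: FIRST = { 'd', 'x' }
  L → d: FIRST = { 'd' }
  L → x d ;: FIRST = { 'x' }
  L → ( x ;: FIRST = { '(' }
Productions for P:
  P → d ;: FIRST = { 'd' }
  P → x ( x: FIRST = { 'x' }
  P → P ;: FIRST = { 'd', 'x' }

Conflict for L: L → P ( d and L → d
  Overlap: { 'd' }
Conflict for L: L → P ( d and L → x d ;
  Overlap: { 'x' }
Conflict for P: P → d ; and P → P ;
  Overlap: { 'd' }
Conflict for P: P → x ( x and P → P ;
  Overlap: { 'x' }

Answer: Yes. L → P '(' d / L → d on { 'd' }; L → P '(' d / L → x d ';' on { 'x' }; P → d ';' / P → P ';' on { 'd' }; P → x '(' x / P → P ';' on { 'x' }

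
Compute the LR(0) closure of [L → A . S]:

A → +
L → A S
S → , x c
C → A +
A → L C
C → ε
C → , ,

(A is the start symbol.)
{ [L → A . S], [S → . , x c] }

Start with: [L → A . S]
  [L → A . S] has the dot before S: add [S → . , x c]
No further items can be added.

CLOSURE = { [L → A . S], [S → . , x c] }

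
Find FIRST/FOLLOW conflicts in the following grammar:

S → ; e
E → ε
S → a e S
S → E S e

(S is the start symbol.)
Nullable non-terminals: E.
E has a nullable alternative but only one production, so nothing to check.

S has no nullable alternative, so no FIRST/FOLLOW check is needed there.

No FIRST/FOLLOW conflicts found.

Answer: No FIRST/FOLLOW conflicts.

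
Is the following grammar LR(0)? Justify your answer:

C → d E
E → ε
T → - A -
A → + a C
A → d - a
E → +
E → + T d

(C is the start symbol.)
A grammar is LR(0) if no state in the canonical LR(0) collection has:
  - both a shift item (dot before a terminal) and a complete item (shift-reduce conflict), or
  - two or more complete items (reduce-reduce conflict; the accept item [C' → C .] counts as a complete item here).

Augment with C' → C and build the canonical LR(0) collection (I0 = CLOSURE({[C' → . C]}), then GOTO on every symbol after a dot until no new states appear). It has 16 states:
  I0: { [C → . d E], [C' → . C] }  — shift
  I1: { [C' → C .] }  — accept
  I2: { [C → d . E], [E → . + T d], [E → . +], [E → .] }  — shift, reduce
  I3: { [E → + . T d], [E → + .], [T → . - A -] }  — shift, reduce
  I4: { [C → d E .] }  — reduce
  I5: { [A → . + a C], [A → . d - a], [T → - . A -] }  — shift
  I6: { [E → + T . d] }  — shift
  I7: { [E → + T d .] }  — reduce
  I8: { [A → + . a C] }  — shift
  I9: { [T → - A . -] }  — shift
  I10: { [A → d . - a] }  — shift
  I11: { [A → d - . a] }  — shift
  I12: { [A → d - a .] }  — reduce
  I13: { [T → - A - .] }  — reduce
  I14: { [A → + a . C], [C → . d E] }  — shift
  I15: { [A → + a C .] }  — reduce

Conflict in state I2:
  Shift-reduce conflict between [E → .] and [E → . +]
So the grammar is NOT LR(0).

Answer: No. Shift-reduce conflict between [E → .] and [E → . +]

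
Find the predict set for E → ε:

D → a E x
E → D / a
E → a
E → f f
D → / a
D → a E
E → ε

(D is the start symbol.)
PREDICT(E → ε) = (FIRST(RHS) \ {ε}) ∪ (FOLLOW(E) if ε ∈ FIRST(RHS), i.e. RHS ⇒* ε)
The right-hand side is ε (FIRST(ε) = { ε }), so the predict set is FOLLOW(E) = { $, '/', 'x' }
PREDICT(E → ε) = { $, '/', 'x' }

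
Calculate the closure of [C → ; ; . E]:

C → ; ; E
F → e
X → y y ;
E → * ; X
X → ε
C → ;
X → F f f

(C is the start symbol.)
To compute CLOSURE, for each item [A → α.Bβ] where B is a non-terminal, add [B → .γ] for all productions B → γ; repeat for the newly added items until nothing changes.

Start with: [C → ; ; . E]
  [C → ; ; . E] has the dot before E: add [E → . * ; X]
No further items can be added.

CLOSURE = { [C → ; ; . E], [E → . * ; X] }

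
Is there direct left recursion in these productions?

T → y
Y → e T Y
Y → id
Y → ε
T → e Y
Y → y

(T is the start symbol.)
Direct left recursion occurs when N → N α for some non-terminal N (the right-hand side begins with the left-hand side itself).

T → y: starts with y
Y → e T Y: starts with e
Y → id: starts with id
Y → ε: starts with ε
T → e Y: starts with e
Y → y: starts with y

No direct left recursion found.

Answer: No direct left recursion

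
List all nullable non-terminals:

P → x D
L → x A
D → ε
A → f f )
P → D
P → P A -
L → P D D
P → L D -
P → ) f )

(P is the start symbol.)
{ 'D', 'L', 'P' }

ε-productions: D → ε
So D is immediately nullable.
P → D: every symbol on the right is nullable, so P is nullable too.
L → P D D: every symbol on the right is nullable, so L is nullable too.
No further non-terminal can be added: every production for the remaining non-terminals contains a terminal or a non-nullable non-terminal.
Nullable = { 'D', 'L', 'P' }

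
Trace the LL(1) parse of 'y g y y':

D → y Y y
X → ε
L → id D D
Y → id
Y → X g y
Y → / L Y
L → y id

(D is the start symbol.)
Stack is shown with the top on the left.

Stack      Input      Action
----------------------------
D $        y g y y $  output D → y Y y
y Y y $    y g y y $  match 'y'
Y y $      g y y $    output Y → X g y
X g y y $  g y y $    output X → ε
g y y $    g y y $    match 'g'
y y $      y y $      match 'y'
y $        y $        match 'y'
$          $          accept

The string is accepted.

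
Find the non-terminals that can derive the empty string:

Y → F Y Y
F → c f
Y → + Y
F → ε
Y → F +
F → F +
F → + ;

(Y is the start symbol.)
A non-terminal is nullable if it can derive ε (the empty string): either it has an ε-production, or it has a production whose right-hand side consists entirely of nullable non-terminals.

ε-productions: F → ε
So F is immediately nullable.
No further non-terminal can be added: every production for the remaining non-terminals contains a terminal or a non-nullable non-terminal.
Nullable = { 'F' }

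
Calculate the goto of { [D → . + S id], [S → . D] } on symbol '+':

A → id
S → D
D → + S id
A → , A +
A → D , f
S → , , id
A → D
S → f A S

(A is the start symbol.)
{ [D → + . S id], [D → . + S id], [S → . , , id], [S → . D], [S → . f A S] }

GOTO(I, '+') = CLOSURE({ [A → αX.β] : [A → α.Xβ] ∈ I, X = '+' })

Items with dot before '+', with the dot advanced:
  [D → . + S id] → [D → + . S id]
Closure of the advanced items:
  [D → + . S id] has the dot before S: add [S → . D], [S → . , , id], [S → . f A S]
  [S → . D] has the dot before D: add [D → . + S id]

GOTO = { [D → + . S id], [D → . + S id], [S → . , , id], [S → . D], [S → . f A S] }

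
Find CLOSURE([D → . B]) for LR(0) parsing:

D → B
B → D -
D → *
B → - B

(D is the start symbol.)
Start with: [D → . B]
  [D → . B] has the dot before B: add [B → . D -], [B → . - B]
  [B → . D -] has the dot before D: add [D → . *]
No further items can be added.

CLOSURE = { [B → . - B], [B → . D -], [D → . *], [D → . B] }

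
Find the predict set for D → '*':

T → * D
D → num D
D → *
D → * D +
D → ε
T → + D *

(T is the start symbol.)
{ '*' }

PREDICT(D → '*') = (FIRST(RHS) \ {ε}) ∪ (FOLLOW(D) if ε ∈ FIRST(RHS), i.e. RHS ⇒* ε)
FIRST('*') = { '*' }
ε ∉ FIRST('*'), so FOLLOW(D) is not added.
PREDICT(D → '*') = { '*' }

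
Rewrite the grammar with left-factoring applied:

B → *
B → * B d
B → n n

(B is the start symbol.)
B → * B'
B' → ε
B' → B d
B → n n

Left-factoring transforms A → αβ₁ | αβ₂ into A → αA' and A' → β₁ | β₂
(α is the longest common prefix among the alternatives). Repeat until
no nonterminal has two alternatives with a common prefix.

Round 1: B has alternatives sharing prefix '*'. Introduce B': B → * B'
  Add: B' → ε
  Add: B' → B d

No remaining common prefixes — done.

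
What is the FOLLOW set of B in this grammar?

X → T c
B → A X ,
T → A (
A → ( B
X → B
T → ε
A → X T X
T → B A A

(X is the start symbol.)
{ $, '(', ',', 'c' }

To compute FOLLOW(B), find every occurrence of B on a right-hand side N → α B β: add FIRST(β) \ {ε}, and if β is empty or nullable also add FOLLOW(N). Iterate to a fixed point.

In A → ( B: B is at the end, add FOLLOW(A)
In X → B: B is at the end, add FOLLOW(X)
In T → B A A: B is followed by A A, add FIRST(A A) \ {ε} = { '(', 'c' }

The FOLLOW sets referred to above (computed the same way, to a fixed point):
  FOLLOW(A) = { '(', 'c' }
  FOLLOW(X) = { $, '(', ',', 'c' }

Taking the union: FOLLOW(B) = { $, '(', ',', 'c' }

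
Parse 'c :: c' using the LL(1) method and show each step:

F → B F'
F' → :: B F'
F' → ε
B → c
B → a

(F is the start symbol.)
LL(1) parsing maintains a stack (initially the start symbol over $) and the input. At each step: if the stack top is a terminal, match it against the current input token; if it is a non-terminal N, replace it with the RHS of M[N, lookahead] (the unique production whose predict set contains the lookahead).

Stack is shown with the top on the left.

Stack      Input     Action
---------------------------
F $        c :: c $  output F → B F'
B F' $     c :: c $  output B → c
c F' $     c :: c $  match 'c'
F' $       :: c $    output F' → :: B F'
:: B F' $  :: c $    match '::'
B F' $     c $       output B → c
c F' $     c $       match 'c'
F' $       $         output F' → ε
$          $         accept

The string is accepted.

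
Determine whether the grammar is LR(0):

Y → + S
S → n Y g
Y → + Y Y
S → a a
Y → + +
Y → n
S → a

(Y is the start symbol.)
A grammar is LR(0) if no state in the canonical LR(0) collection has:
  - both a shift item (dot before a terminal) and a complete item (shift-reduce conflict), or
  - two or more complete items (reduce-reduce conflict; the accept item [Y' → Y .] counts as a complete item here).

Augment with Y' → Y and build the canonical LR(0) collection (I0 = CLOSURE({[Y' → . Y]}), then GOTO on every symbol after a dot until no new states appear). It has 13 states:
  I0: { [Y → . + +], [Y → . + S], [Y → . + Y Y], [Y → . n], [Y' → . Y] }  — shift
  I1: { [S → . a a], [S → . a], [S → . n Y g], [Y → + . +], [Y → + . S], [Y → + . Y Y], [Y → . + +], [Y → . + S], [Y → . + Y Y], [Y → . n] }  — shift
  I2: { [Y' → Y .] }  — accept
  I3: { [Y → n .] }  — reduce
  I4: { [S → . a a], [S → . a], [S → . n Y g], [Y → + + .], [Y → + . +], [Y → + . S], [Y → + . Y Y], [Y → . + +], [Y → . + S], [Y → . + Y Y], [Y → . n] }  — shift, reduce
  I5: { [Y → + S .] }  — reduce
  I6: { [Y → + Y . Y], [Y → . + +], [Y → . + S], [Y → . + Y Y], [Y → . n] }  — shift
  I7: { [S → a . a], [S → a .] }  — shift, reduce
  I8: { [S → n . Y g], [Y → . + +], [Y → . + S], [Y → . + Y Y], [Y → . n], [Y → n .] }  — shift, reduce
  I9: { [S → n Y . g] }  — shift
  I10: { [S → n Y g .] }  — reduce
  I11: { [S → a a .] }  — reduce
  I12: { [Y → + Y Y .] }  — reduce

Conflict in state I4:
  Shift-reduce conflict between [Y → + + .] and [S → . a]
So the grammar is NOT LR(0).

Answer: No. Shift-reduce conflict between [Y → + + .] and [S → . a]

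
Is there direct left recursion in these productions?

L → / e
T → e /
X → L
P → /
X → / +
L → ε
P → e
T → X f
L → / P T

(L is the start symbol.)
L → / e: starts with '/'
T → e /: starts with e
X → L: starts with L
P → /: starts with '/'
X → / +: starts with '/'
L → ε: starts with ε
P → e: starts with e
T → X f: starts with X
L → / P T: starts with '/'

No direct left recursion found.

Answer: No direct left recursion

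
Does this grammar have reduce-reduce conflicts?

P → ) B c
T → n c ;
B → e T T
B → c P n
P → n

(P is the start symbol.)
No reduce-reduce conflicts

A reduce-reduce conflict occurs when an LR(0) state has two complete items [A → α .] and [B → β .] — both call for a reduction, and with no lookahead the parser cannot choose between them.

Augment with P' → P and build the canonical LR(0) collection (I0 = CLOSURE({[P' → . P]}), then GOTO on every symbol after a dot until no new states appear). It has 15 states:
  I0: { [P → . ) B c], [P → . n], [P' → . P] }  — shift
  I1: { [B → . c P n], [B → . e T T], [P → ) . B c] }  — shift
  I2: { [P' → P .] }  — accept
  I3: { [P → n .] }  — reduce
  I4: { [P → ) B . c] }  — shift
  I5: { [B → c . P n], [P → . ) B c], [P → . n] }  — shift
  I6: { [B → e . T T], [T → . n c ;] }  — shift
  I7: { [B → e T . T], [T → . n c ;] }  — shift
  I8: { [T → n . c ;] }  — shift
  I9: { [T → n c . ;] }  — shift
  I10: { [T → n c ; .] }  — reduce
  I11: { [B → e T T .] }  — reduce
  I12: { [B → c P . n] }  — shift
  I13: { [B → c P n .] }  — reduce
  I14: { [P → ) B c .] }  — reduce

No state contains more than one complete item.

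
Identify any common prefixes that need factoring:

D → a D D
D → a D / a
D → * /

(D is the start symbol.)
Yes, D has productions with common prefix 'a D'

Left-factoring is needed when two productions for the same non-terminal
share a common prefix on the right-hand side.

Productions for D:
  D → a D D
  D → a D / a
  D → * /

Found common prefix 'a D' in productions for D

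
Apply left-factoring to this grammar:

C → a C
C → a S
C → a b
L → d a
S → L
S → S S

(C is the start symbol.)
C → a C'
C' → C
C' → S
C' → b
L → d a
S → L
S → S S

Left-factoring transforms A → αβ₁ | αβ₂ into A → αA' and A' → β₁ | β₂
(α is the longest common prefix among the alternatives). Repeat until
no nonterminal has two alternatives with a common prefix.

Round 1: C has alternatives sharing prefix 'a'. Introduce C': C → a C'
  Add: C' → C
  Add: C' → S
  Add: C' → b

No remaining common prefixes — done.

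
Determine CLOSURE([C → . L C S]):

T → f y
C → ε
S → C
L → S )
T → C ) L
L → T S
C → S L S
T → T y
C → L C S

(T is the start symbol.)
To compute CLOSURE, for each item [A → α.Bβ] where B is a non-terminal, add [B → .γ] for all productions B → γ; repeat for the newly added items until nothing changes.

Start with: [C → . L C S]
  [C → . L C S] has the dot before L: add [L → . S )], [L → . T S]
  [L → . S )] has the dot before S: add [S → . C]
  [L → . T S] has the dot before T: add [T → . f y], [T → . C ) L], [T → . T y]
  [S → . C] has the dot before C: add [C → .], [C → . S L S]
No further items can be added.

CLOSURE = { [C → . L C S], [C → . S L S], [C → .], [L → . S )], [L → . T S], [S → . C], [T → . C ) L], [T → . T y], [T → . f y] }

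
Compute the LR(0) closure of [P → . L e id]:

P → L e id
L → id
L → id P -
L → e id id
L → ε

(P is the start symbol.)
{ [L → . e id id], [L → . id P -], [L → . id], [L → .], [P → . L e id] }

To compute CLOSURE, for each item [A → α.Bβ] where B is a non-terminal, add [B → .γ] for all productions B → γ; repeat for the newly added items until nothing changes.

Start with: [P → . L e id]
  [P → . L e id] has the dot before L: add [L → . id], [L → . id P -], [L → . e id id], [L → .]
No further items can be added.

CLOSURE = { [L → . e id id], [L → . id P -], [L → . id], [L → .], [P → . L e id] }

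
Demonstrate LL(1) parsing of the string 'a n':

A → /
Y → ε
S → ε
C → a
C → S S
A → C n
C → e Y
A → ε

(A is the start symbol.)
LL(1) parsing maintains a stack (initially the start symbol over $) and the input. At each step: if the stack top is a terminal, match it against the current input token; if it is a non-terminal N, replace it with the RHS of M[N, lookahead] (the unique production whose predict set contains the lookahead).

Stack is shown with the top on the left.

Stack  Input  Action
--------------------
A $    a n $  output A → C n
C n $  a n $  output C → a
a n $  a n $  match 'a'
n $    n $    match 'n'
$      $      accept

The string is accepted.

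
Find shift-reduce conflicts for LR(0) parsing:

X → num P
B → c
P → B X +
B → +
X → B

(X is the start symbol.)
A shift-reduce conflict occurs when an LR(0) state has both:
  - a complete (reduce) item [A → α .] (dot at the end), and
  - a shift item [B → β . c γ] (dot before a terminal).

Augment with X' → X and build the canonical LR(0) collection (I0 = CLOSURE({[X' → . X]}), then GOTO on every symbol after a dot until no new states appear). It has 10 states:
  I0: { [B → . +], [B → . c], [X → . B], [X → . num P], [X' → . X] }  — shift
  I1: { [B → + .] }  — reduce
  I2: { [X → B .] }  — reduce
  I3: { [X' → X .] }  — accept
  I4: { [B → c .] }  — reduce
  I5: { [B → . +], [B → . c], [P → . B X +], [X → num . P] }  — shift
  I6: { [B → . +], [B → . c], [P → B . X +], [X → . B], [X → . num P] }  — shift
  I7: { [X → num P .] }  — reduce
  I8: { [P → B X . +] }  — shift
  I9: { [P → B X + .] }  — reduce

No state contains both a complete item and a shift item.

Answer: No shift-reduce conflicts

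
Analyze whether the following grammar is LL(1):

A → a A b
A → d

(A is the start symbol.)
For A:
  PREDICT(A → a A b) = { 'a' }
  PREDICT(A → d) = { 'd' }

All predict sets are disjoint. The grammar IS LL(1).

Answer: Yes, the grammar is LL(1).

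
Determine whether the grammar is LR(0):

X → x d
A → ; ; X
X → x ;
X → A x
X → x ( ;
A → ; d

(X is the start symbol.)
A grammar is LR(0) if no state in the canonical LR(0) collection has:
  - both a shift item (dot before a terminal) and a complete item (shift-reduce conflict), or
  - two or more complete items (reduce-reduce conflict; the accept item [X' → X .] counts as a complete item here).

Augment with X' → X and build the canonical LR(0) collection (I0 = CLOSURE({[X' → . X]}), then GOTO on every symbol after a dot until no new states appear). It has 13 states:
  I0: { [A → . ; ; X], [A → . ; d], [X → . A x], [X → . x ( ;], [X → . x ;], [X → . x d], [X' → . X] }  — shift
  I1: { [A → ; . ; X], [A → ; . d] }  — shift
  I2: { [X → A . x] }  — shift
  I3: { [X' → X .] }  — accept
  I4: { [X → x . ( ;], [X → x . ;], [X → x . d] }  — shift
  I5: { [X → x ( . ;] }  — shift
  I6: { [X → x ; .] }  — reduce
  I7: { [X → x d .] }  — reduce
  I8: { [X → x ( ; .] }  — reduce
  I9: { [X → A x .] }  — reduce
  I10: { [A → . ; ; X], [A → . ; d], [A → ; ; . X], [X → . A x], [X → . x ( ;], [X → . x ;], [X → . x d] }  — shift
  I11: { [A → ; d .] }  — reduce
  I12: { [A → ; ; X .] }  — reduce

Every state is either a pure shift/goto state or contains exactly one complete item and nothing to shift — no conflicts. The grammar is LR(0).

Answer: Yes, the grammar is LR(0)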